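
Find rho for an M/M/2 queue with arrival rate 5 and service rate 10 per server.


rho = lambda/(c*mu) = 5/(2*10) = 0.25

0.25


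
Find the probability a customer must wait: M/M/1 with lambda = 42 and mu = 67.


P(wait) = rho = lambda/mu = 42/67 = 0.6269

0.6269


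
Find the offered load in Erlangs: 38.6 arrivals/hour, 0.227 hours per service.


Offered load a = lambda * E[S] = 38.6 * 0.227 = 8.76 Erlangs

8.76 Erlangs


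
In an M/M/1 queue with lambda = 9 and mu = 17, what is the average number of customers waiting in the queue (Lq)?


rho = 9/17; Lq = rho^2/(1-rho) = 0.6

0.6


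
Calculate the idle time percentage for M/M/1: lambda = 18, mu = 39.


Idle fraction = (1 - rho) * 100 = (1 - 18/39) * 100 = 53.8%

53.8%


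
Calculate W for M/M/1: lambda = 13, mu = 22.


W = 1/(mu - lambda) = 1/(22 - 13) = 0.1111 hours

0.1111 hours


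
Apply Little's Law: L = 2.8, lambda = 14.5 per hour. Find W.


W = L / lambda = 2.8 / 14.5 = 0.1931 hours

0.1931 hours


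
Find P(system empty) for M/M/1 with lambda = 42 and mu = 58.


P0 = 1 - rho = 1 - 42/58 = 0.2759

0.2759


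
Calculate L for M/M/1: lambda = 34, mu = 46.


rho = 34/46; L = rho/(1-rho) = 2.83

2.83


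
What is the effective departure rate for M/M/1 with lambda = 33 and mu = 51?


For a stable queue (lambda < mu), throughput = lambda = 33 per hour

33 per hour


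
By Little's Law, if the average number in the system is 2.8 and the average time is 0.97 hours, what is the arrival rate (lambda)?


lambda = L / W = 2.8 / 0.97 = 2.89 per hour

2.89 per hour


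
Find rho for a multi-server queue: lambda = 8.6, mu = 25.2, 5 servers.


rho = lambda / (c * mu) = 8.6 / (5 * 25.2) = 0.0683

0.0683


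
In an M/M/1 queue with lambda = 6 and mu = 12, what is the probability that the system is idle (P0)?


P0 = 1 - rho = 1 - 6/12 = 0.5

0.5


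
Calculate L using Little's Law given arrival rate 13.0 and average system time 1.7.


L = lambda * W = 13.0 * 1.7 = 22.1

22.1


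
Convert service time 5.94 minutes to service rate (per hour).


mu = 60 / avg_service_time = 60 / 5.94 = 10.1 per hour

10.1 per hour


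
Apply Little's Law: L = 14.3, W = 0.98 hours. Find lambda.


lambda = L / W = 14.3 / 0.98 = 14.59 per hour

14.59 per hour


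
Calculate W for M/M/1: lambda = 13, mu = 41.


W = 1/(mu - lambda) = 1/(41 - 13) = 0.0357 hours

0.0357 hours


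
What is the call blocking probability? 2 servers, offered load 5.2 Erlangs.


B(N,A) = (A^N/N!) / sum(A^k/k!, k=0..N) with N=2, A=5.2 = 0.6856

0.6856


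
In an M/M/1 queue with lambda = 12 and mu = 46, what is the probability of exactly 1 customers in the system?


rho = 12/46; P(n) = (1-rho)*rho^n = (1-12/46)*(12/46)^1 = 0.1928

0.1928


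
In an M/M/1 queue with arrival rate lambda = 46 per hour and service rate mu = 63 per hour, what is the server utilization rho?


rho = lambda/mu = 46/63 = 0.7302

0.7302


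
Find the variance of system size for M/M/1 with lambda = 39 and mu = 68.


rho = 39/68; Var(N) = rho/(1-rho)^2 = 3.15

3.15


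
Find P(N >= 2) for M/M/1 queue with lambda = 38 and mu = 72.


P(N >= 2) = rho^2 = (38/72)^2 = 0.2785

0.2785


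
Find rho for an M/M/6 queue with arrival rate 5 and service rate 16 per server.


rho = lambda/(c*mu) = 5/(6*16) = 0.0521

0.0521


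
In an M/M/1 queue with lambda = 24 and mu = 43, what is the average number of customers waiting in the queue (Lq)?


rho = 24/43; Lq = rho^2/(1-rho) = 0.71

0.71


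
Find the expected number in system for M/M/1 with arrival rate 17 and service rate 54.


rho = 17/54; L = rho/(1-rho) = 0.46

0.46


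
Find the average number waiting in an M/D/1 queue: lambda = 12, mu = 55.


M/D/1: Lq = rho^2 / (2*(1-rho)) where rho = 12/55; Lq = 0.03

0.03


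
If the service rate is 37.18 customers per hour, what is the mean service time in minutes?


Mean service time = 60/mu = 60/37.18 = 1.61 minutes

1.61 minutes


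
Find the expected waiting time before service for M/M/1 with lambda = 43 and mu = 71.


rho = 43/71; Wq = rho/(mu - lambda) = 0.0216 hours

0.0216 hours


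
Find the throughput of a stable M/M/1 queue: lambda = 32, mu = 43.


For a stable queue (lambda < mu), throughput = lambda = 32 per hour

32 per hour


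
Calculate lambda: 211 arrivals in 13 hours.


lambda = total arrivals / time = 211 / 13 = 16.23 per hour

16.23 per hour


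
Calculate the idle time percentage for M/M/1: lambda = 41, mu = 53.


Idle fraction = (1 - rho) * 100 = (1 - 41/53) * 100 = 22.6%

22.6%


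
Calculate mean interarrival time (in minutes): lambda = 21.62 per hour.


Mean interarrival time = 60/lambda = 60/21.62 = 2.78 minutes

2.78 minutes


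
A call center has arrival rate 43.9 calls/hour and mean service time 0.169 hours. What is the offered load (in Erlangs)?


Offered load a = lambda * E[S] = 43.9 * 0.169 = 7.42 Erlangs

7.42 Erlangs


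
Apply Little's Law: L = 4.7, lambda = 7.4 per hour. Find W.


W = L / lambda = 4.7 / 7.4 = 0.6351 hours

0.6351 hours


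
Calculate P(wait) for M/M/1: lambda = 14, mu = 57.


P(wait) = rho = lambda/mu = 14/57 = 0.2456

0.2456


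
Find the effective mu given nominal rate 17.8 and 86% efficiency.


Effective rate = mu * efficiency = 17.8 * 0.86 = 15.31 per hour

15.31 per hour


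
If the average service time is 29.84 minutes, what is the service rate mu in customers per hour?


mu = 60 / avg_service_time = 60 / 29.84 = 2.01 per hour

2.01 per hour


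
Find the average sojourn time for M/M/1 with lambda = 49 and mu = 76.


W = 1/(mu - lambda) = 1/(76 - 49) = 0.037 hours

0.037 hours


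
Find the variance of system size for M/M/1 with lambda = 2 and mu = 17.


rho = 2/17; Var(N) = rho/(1-rho)^2 = 0.15

0.15


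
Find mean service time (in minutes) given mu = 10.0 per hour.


Mean service time = 60/mu = 60/10.0 = 6.0 minutes

6.0 minutes


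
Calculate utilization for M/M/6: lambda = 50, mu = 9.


rho = lambda/(c*mu) = 50/(6*9) = 0.9259

0.9259


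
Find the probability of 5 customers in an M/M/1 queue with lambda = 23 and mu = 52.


rho = 23/52; P(n) = (1-rho)*rho^n = (1-23/52)*(23/52)^5 = 0.0094

0.0094


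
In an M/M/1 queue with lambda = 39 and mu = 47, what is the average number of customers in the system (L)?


rho = 39/47; L = rho/(1-rho) = 4.87

4.87


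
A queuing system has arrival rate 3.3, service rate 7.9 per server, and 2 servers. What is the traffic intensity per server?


rho = lambda / (c * mu) = 3.3 / (2 * 7.9) = 0.2089

0.2089


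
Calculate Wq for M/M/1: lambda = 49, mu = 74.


rho = 49/74; Wq = rho/(mu - lambda) = 0.0265 hours

0.0265 hours


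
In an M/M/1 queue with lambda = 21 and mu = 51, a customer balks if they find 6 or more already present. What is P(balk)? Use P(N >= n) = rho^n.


P(N >= 6) = rho^6 = (21/51)^6 = 0.0049

0.0049


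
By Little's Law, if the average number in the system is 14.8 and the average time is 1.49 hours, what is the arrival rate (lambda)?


lambda = L / W = 14.8 / 1.49 = 9.93 per hour

9.93 per hour


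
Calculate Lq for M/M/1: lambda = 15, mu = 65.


rho = 15/65; Lq = rho^2/(1-rho) = 0.07

0.07


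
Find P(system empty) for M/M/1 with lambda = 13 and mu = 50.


P0 = 1 - rho = 1 - 13/50 = 0.74

0.74


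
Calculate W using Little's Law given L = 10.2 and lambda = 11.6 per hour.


W = L / lambda = 10.2 / 11.6 = 0.8793 hours

0.8793 hours


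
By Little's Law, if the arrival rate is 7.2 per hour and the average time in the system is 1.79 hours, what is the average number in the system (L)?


L = lambda * W = 7.2 * 1.79 = 12.89

12.89


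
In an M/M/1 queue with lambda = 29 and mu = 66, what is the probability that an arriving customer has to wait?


P(wait) = rho = lambda/mu = 29/66 = 0.4394

0.4394


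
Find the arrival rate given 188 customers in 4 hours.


lambda = total arrivals / time = 188 / 4 = 47.0 per hour

47.0 per hour


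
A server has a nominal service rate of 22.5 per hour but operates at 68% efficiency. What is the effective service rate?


Effective rate = mu * efficiency = 22.5 * 0.68 = 15.3 per hour

15.3 per hour


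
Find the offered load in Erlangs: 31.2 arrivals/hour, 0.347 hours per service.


Offered load a = lambda * E[S] = 31.2 * 0.347 = 10.83 Erlangs

10.83 Erlangs


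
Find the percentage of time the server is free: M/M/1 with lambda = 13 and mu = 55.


Idle fraction = (1 - rho) * 100 = (1 - 13/55) * 100 = 76.4%

76.4%


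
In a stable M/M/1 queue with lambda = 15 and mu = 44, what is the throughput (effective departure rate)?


For a stable queue (lambda < mu), throughput = lambda = 15 per hour

15 per hour


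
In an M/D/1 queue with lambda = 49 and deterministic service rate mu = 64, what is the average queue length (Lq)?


M/D/1: Lq = rho^2 / (2*(1-rho)) where rho = 49/64; Lq = 1.25

1.25


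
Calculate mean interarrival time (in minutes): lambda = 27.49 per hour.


Mean interarrival time = 60/lambda = 60/27.49 = 2.18 minutes

2.18 minutes


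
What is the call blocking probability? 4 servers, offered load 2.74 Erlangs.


B(N,A) = (A^N/N!) / sum(A^k/k!, k=0..N) with N=4, A=2.74 = 0.177

0.177


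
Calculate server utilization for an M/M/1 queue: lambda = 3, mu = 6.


rho = lambda/mu = 3/6 = 0.5

0.5


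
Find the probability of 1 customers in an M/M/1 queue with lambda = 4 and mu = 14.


rho = 4/14; P(n) = (1-rho)*rho^n = (1-4/14)*(4/14)^1 = 0.2041

0.2041


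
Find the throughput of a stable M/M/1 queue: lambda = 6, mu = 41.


For a stable queue (lambda < mu), throughput = lambda = 6 per hour

6 per hour


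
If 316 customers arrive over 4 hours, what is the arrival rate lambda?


lambda = total arrivals / time = 316 / 4 = 79.0 per hour

79.0 per hour


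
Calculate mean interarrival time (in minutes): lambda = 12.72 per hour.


Mean interarrival time = 60/lambda = 60/12.72 = 4.72 minutes

4.72 minutes


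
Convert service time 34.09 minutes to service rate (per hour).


mu = 60 / avg_service_time = 60 / 34.09 = 1.76 per hour

1.76 per hour


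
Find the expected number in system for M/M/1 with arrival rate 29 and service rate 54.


rho = 29/54; L = rho/(1-rho) = 1.16

1.16


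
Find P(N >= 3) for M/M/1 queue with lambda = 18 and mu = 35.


P(N >= 3) = rho^3 = (18/35)^3 = 0.136

0.136


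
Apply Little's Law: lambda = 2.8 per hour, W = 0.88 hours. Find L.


L = lambda * W = 2.8 * 0.88 = 2.46

2.46


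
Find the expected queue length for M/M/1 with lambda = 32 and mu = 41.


rho = 32/41; Lq = rho^2/(1-rho) = 2.78

2.78


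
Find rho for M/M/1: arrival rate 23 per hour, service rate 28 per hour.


rho = lambda/mu = 23/28 = 0.8214

0.8214


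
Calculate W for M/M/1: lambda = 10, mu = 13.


W = 1/(mu - lambda) = 1/(13 - 10) = 0.3333 hours

0.3333 hours


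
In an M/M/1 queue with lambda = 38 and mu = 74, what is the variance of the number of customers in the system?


rho = 38/74; Var(N) = rho/(1-rho)^2 = 2.17

2.17


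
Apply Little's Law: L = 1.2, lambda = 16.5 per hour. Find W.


W = L / lambda = 1.2 / 16.5 = 0.0727 hours

0.0727 hours


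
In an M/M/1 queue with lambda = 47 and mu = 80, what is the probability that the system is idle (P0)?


P0 = 1 - rho = 1 - 47/80 = 0.4125

0.4125


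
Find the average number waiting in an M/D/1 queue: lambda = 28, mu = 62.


M/D/1: Lq = rho^2 / (2*(1-rho)) where rho = 28/62; Lq = 0.19

0.19


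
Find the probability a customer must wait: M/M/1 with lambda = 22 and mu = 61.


P(wait) = rho = lambda/mu = 22/61 = 0.3607

0.3607


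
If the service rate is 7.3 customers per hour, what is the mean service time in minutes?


Mean service time = 60/mu = 60/7.3 = 8.22 minutes

8.22 minutes


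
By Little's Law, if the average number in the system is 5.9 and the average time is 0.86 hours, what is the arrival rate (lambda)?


lambda = L / W = 5.9 / 0.86 = 6.86 per hour

6.86 per hour


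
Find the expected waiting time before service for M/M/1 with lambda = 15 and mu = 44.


rho = 15/44; Wq = rho/(mu - lambda) = 0.0118 hours

0.0118 hours


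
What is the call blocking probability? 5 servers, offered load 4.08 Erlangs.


B(N,A) = (A^N/N!) / sum(A^k/k!, k=0..N) with N=5, A=4.08 = 0.2062

0.2062


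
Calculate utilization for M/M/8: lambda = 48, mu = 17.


rho = lambda/(c*mu) = 48/(8*17) = 0.3529

0.3529


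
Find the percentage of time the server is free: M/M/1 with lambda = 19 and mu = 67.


Idle fraction = (1 - rho) * 100 = (1 - 19/67) * 100 = 71.6%

71.6%


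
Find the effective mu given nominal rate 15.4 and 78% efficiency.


Effective rate = mu * efficiency = 15.4 * 0.78 = 12.01 per hour

12.01 per hour


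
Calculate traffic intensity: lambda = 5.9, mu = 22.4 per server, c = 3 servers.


rho = lambda / (c * mu) = 5.9 / (3 * 22.4) = 0.0878

0.0878


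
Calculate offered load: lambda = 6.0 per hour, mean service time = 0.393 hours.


Offered load a = lambda * E[S] = 6.0 * 0.393 = 2.36 Erlangs

2.36 Erlangs


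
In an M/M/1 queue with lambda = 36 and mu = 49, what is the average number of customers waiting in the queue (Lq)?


rho = 36/49; Lq = rho^2/(1-rho) = 2.03

2.03


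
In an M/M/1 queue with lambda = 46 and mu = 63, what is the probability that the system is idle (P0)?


P0 = 1 - rho = 1 - 46/63 = 0.2698

0.2698


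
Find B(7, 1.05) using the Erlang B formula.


B(N,A) = (A^N/N!) / sum(A^k/k!, k=0..N) with N=7, A=1.05 = 0.0001

0.0001


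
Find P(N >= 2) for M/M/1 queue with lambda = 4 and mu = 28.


P(N >= 2) = rho^2 = (4/28)^2 = 0.0204

0.0204


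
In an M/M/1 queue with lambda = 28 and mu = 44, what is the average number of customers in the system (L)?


rho = 28/44; L = rho/(1-rho) = 1.75

1.75


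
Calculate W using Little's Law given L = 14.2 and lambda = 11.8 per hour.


W = L / lambda = 14.2 / 11.8 = 1.2034 hours

1.2034 hours


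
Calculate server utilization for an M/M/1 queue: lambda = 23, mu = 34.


rho = lambda/mu = 23/34 = 0.6765

0.6765


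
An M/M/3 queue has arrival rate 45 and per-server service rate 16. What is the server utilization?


rho = lambda/(c*mu) = 45/(3*16) = 0.9375

0.9375


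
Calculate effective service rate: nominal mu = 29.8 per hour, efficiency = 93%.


Effective rate = mu * efficiency = 29.8 * 0.93 = 27.71 per hour

27.71 per hour


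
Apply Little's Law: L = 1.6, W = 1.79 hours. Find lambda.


lambda = L / W = 1.6 / 1.79 = 0.89 per hour

0.89 per hour


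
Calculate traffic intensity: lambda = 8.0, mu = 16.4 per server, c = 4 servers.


rho = lambda / (c * mu) = 8.0 / (4 * 16.4) = 0.122

0.122


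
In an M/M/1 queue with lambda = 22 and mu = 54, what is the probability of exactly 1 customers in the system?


rho = 22/54; P(n) = (1-rho)*rho^n = (1-22/54)*(22/54)^1 = 0.2414

0.2414


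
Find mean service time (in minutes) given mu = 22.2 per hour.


Mean service time = 60/mu = 60/22.2 = 2.7 minutes

2.7 minutes


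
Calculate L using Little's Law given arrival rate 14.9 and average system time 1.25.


L = lambda * W = 14.9 * 1.25 = 18.63

18.63


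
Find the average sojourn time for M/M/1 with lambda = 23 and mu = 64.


W = 1/(mu - lambda) = 1/(64 - 23) = 0.0244 hours

0.0244 hours


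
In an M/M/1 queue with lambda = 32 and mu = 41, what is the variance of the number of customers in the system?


rho = 32/41; Var(N) = rho/(1-rho)^2 = 16.2

16.2


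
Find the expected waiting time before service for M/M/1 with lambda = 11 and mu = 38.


rho = 11/38; Wq = rho/(mu - lambda) = 0.0107 hours

0.0107 hours


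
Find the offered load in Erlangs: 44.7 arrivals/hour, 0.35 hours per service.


Offered load a = lambda * E[S] = 44.7 * 0.35 = 15.65 Erlangs

15.65 Erlangs


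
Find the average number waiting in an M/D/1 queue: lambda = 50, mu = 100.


M/D/1: Lq = rho^2 / (2*(1-rho)) where rho = 50/100; Lq = 0.25

0.25


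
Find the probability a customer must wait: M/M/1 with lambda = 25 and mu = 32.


P(wait) = rho = lambda/mu = 25/32 = 0.7813

0.7813


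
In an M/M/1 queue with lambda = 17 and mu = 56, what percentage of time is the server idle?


Idle fraction = (1 - rho) * 100 = (1 - 17/56) * 100 = 69.6%

69.6%


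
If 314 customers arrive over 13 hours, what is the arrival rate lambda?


lambda = total arrivals / time = 314 / 13 = 24.15 per hour

24.15 per hour


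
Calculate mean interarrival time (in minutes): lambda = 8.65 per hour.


Mean interarrival time = 60/lambda = 60/8.65 = 6.94 minutes

6.94 minutes


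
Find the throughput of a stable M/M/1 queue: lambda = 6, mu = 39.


For a stable queue (lambda < mu), throughput = lambda = 6 per hour

6 per hour


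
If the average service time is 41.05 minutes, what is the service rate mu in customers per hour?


mu = 60 / avg_service_time = 60 / 41.05 = 1.46 per hour

1.46 per hour


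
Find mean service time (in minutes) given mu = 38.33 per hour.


Mean service time = 60/mu = 60/38.33 = 1.57 minutes

1.57 minutes


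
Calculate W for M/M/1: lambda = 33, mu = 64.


W = 1/(mu - lambda) = 1/(64 - 33) = 0.0323 hours

0.0323 hours


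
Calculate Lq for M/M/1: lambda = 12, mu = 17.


rho = 12/17; Lq = rho^2/(1-rho) = 1.69

1.69


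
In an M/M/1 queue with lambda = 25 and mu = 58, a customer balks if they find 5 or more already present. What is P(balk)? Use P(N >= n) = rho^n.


P(N >= 5) = rho^5 = (25/58)^5 = 0.0149

0.0149


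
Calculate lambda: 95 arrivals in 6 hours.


lambda = total arrivals / time = 95 / 6 = 15.83 per hour

15.83 per hour


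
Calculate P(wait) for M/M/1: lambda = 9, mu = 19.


P(wait) = rho = lambda/mu = 9/19 = 0.4737

0.4737


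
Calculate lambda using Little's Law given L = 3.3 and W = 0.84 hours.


lambda = L / W = 3.3 / 0.84 = 3.93 per hour

3.93 per hour


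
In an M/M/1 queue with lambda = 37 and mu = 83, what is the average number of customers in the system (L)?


rho = 37/83; L = rho/(1-rho) = 0.8

0.8


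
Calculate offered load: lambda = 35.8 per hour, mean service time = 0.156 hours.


Offered load a = lambda * E[S] = 35.8 * 0.156 = 5.58 Erlangs

5.58 Erlangs


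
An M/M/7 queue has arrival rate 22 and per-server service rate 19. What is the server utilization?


rho = lambda/(c*mu) = 22/(7*19) = 0.1654

0.1654


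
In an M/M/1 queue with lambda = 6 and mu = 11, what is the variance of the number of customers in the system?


rho = 6/11; Var(N) = rho/(1-rho)^2 = 2.64

2.64


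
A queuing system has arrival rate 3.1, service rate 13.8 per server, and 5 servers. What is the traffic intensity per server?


rho = lambda / (c * mu) = 3.1 / (5 * 13.8) = 0.0449

0.0449


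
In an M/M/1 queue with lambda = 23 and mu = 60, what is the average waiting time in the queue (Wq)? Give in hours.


rho = 23/60; Wq = rho/(mu - lambda) = 0.0104 hours

0.0104 hours


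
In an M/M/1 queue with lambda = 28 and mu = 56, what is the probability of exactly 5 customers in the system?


rho = 28/56; P(n) = (1-rho)*rho^n = (1-28/56)*(28/56)^5 = 0.0156

0.0156


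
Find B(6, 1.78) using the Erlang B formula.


B(N,A) = (A^N/N!) / sum(A^k/k!, k=0..N) with N=6, A=1.78 = 0.0075

0.0075


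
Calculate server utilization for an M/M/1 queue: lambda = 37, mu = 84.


rho = lambda/mu = 37/84 = 0.4405

0.4405


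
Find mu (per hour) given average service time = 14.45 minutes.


mu = 60 / avg_service_time = 60 / 14.45 = 4.15 per hour

4.15 per hour


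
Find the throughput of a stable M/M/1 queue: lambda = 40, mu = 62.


For a stable queue (lambda < mu), throughput = lambda = 40 per hour

40 per hour


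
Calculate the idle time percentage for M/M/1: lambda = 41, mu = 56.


Idle fraction = (1 - rho) * 100 = (1 - 41/56) * 100 = 26.8%

26.8%


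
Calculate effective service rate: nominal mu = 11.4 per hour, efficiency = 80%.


Effective rate = mu * efficiency = 11.4 * 0.8 = 9.12 per hour

9.12 per hour


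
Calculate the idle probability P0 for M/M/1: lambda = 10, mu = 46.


P0 = 1 - rho = 1 - 10/46 = 0.7826

0.7826


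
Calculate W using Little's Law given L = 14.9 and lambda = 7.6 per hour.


W = L / lambda = 14.9 / 7.6 = 1.9605 hours

1.9605 hours


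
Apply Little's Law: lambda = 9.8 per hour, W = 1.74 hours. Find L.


L = lambda * W = 9.8 * 1.74 = 17.05

17.05


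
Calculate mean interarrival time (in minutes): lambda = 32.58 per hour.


Mean interarrival time = 60/lambda = 60/32.58 = 1.84 minutes

1.84 minutes


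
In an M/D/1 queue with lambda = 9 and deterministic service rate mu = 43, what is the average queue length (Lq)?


M/D/1: Lq = rho^2 / (2*(1-rho)) where rho = 9/43; Lq = 0.03

0.03


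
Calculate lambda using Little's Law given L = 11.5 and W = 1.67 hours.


lambda = L / W = 11.5 / 1.67 = 6.89 per hour

6.89 per hour


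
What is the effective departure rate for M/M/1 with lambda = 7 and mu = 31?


For a stable queue (lambda < mu), throughput = lambda = 7 per hour

7 per hour


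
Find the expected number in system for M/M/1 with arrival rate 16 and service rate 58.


rho = 16/58; L = rho/(1-rho) = 0.38

0.38


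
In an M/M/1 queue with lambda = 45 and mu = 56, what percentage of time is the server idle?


Idle fraction = (1 - rho) * 100 = (1 - 45/56) * 100 = 19.6%

19.6%


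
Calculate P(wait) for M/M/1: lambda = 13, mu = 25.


P(wait) = rho = lambda/mu = 13/25 = 0.52

0.52


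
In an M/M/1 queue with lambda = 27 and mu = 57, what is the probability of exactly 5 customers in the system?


rho = 27/57; P(n) = (1-rho)*rho^n = (1-27/57)*(27/57)^5 = 0.0126

0.0126


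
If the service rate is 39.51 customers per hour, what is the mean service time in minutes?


Mean service time = 60/mu = 60/39.51 = 1.52 minutes

1.52 minutes


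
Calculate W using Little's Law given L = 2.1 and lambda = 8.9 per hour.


W = L / lambda = 2.1 / 8.9 = 0.236 hours

0.236 hours


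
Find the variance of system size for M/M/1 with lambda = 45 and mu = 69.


rho = 45/69; Var(N) = rho/(1-rho)^2 = 5.39

5.39


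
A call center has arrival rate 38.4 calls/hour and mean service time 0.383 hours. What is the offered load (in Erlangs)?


Offered load a = lambda * E[S] = 38.4 * 0.383 = 14.71 Erlangs

14.71 Erlangs


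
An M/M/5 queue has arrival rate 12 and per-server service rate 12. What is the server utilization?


rho = lambda/(c*mu) = 12/(5*12) = 0.2

0.2


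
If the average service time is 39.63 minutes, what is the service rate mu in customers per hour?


mu = 60 / avg_service_time = 60 / 39.63 = 1.51 per hour

1.51 per hour


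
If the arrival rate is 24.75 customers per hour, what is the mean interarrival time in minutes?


Mean interarrival time = 60/lambda = 60/24.75 = 2.42 minutes

2.42 minutes


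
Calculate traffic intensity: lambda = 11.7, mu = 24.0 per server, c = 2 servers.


rho = lambda / (c * mu) = 11.7 / (2 * 24.0) = 0.2438

0.2438


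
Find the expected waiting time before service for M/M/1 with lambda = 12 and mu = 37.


rho = 12/37; Wq = rho/(mu - lambda) = 0.013 hours

0.013 hours


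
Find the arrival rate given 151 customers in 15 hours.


lambda = total arrivals / time = 151 / 15 = 10.07 per hour

10.07 per hour


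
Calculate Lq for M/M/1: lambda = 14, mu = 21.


rho = 14/21; Lq = rho^2/(1-rho) = 1.33

1.33


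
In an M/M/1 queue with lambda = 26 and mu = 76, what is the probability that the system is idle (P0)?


P0 = 1 - rho = 1 - 26/76 = 0.6579

0.6579


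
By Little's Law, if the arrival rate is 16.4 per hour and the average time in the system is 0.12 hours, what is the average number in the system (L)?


L = lambda * W = 16.4 * 0.12 = 1.97

1.97


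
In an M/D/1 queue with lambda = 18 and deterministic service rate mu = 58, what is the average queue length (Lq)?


M/D/1: Lq = rho^2 / (2*(1-rho)) where rho = 18/58; Lq = 0.07

0.07


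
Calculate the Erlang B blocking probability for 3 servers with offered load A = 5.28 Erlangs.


B(N,A) = (A^N/N!) / sum(A^k/k!, k=0..N) with N=3, A=5.28 = 0.5482

0.5482


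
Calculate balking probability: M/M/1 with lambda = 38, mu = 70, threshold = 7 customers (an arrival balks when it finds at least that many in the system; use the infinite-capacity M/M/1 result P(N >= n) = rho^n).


P(N >= 7) = rho^7 = (38/70)^7 = 0.0139

0.0139


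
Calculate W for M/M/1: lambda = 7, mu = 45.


W = 1/(mu - lambda) = 1/(45 - 7) = 0.0263 hours

0.0263 hours


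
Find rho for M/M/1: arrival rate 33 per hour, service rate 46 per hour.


rho = lambda/mu = 33/46 = 0.7174

0.7174


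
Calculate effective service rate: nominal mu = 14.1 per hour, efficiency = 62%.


Effective rate = mu * efficiency = 14.1 * 0.62 = 8.74 per hour

8.74 per hour


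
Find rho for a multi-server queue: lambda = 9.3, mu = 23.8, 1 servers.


rho = lambda / (c * mu) = 9.3 / (1 * 23.8) = 0.3908

0.3908


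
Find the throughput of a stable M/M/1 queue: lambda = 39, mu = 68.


For a stable queue (lambda < mu), throughput = lambda = 39 per hour

39 per hour


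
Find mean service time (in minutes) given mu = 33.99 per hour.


Mean service time = 60/mu = 60/33.99 = 1.77 minutes

1.77 minutes


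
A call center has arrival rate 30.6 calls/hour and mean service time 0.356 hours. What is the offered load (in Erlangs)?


Offered load a = lambda * E[S] = 30.6 * 0.356 = 10.89 Erlangs

10.89 Erlangs


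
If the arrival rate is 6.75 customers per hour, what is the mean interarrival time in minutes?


Mean interarrival time = 60/lambda = 60/6.75 = 8.89 minutes

8.89 minutes


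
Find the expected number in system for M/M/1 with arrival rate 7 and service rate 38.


rho = 7/38; L = rho/(1-rho) = 0.23

0.23


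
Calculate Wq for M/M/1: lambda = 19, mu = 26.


rho = 19/26; Wq = rho/(mu - lambda) = 0.1044 hours

0.1044 hours


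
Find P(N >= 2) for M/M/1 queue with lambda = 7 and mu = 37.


P(N >= 2) = rho^2 = (7/37)^2 = 0.0358

0.0358


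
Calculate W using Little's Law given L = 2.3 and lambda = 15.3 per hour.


W = L / lambda = 2.3 / 15.3 = 0.1503 hours

0.1503 hours


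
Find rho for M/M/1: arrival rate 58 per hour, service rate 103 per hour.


rho = lambda/mu = 58/103 = 0.5631

0.5631


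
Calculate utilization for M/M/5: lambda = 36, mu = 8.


rho = lambda/(c*mu) = 36/(5*8) = 0.9

0.9


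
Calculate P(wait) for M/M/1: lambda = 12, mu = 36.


P(wait) = rho = lambda/mu = 12/36 = 0.3333

0.3333


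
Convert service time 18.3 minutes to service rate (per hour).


mu = 60 / avg_service_time = 60 / 18.3 = 3.28 per hour

3.28 per hour


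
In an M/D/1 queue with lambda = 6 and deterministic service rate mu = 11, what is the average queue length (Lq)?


M/D/1: Lq = rho^2 / (2*(1-rho)) where rho = 6/11; Lq = 0.33

0.33


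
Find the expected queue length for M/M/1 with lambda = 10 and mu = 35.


rho = 10/35; Lq = rho^2/(1-rho) = 0.11

0.11


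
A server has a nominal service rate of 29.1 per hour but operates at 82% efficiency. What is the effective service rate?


Effective rate = mu * efficiency = 29.1 * 0.82 = 23.86 per hour

23.86 per hour


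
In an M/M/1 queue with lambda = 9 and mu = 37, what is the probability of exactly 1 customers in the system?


rho = 9/37; P(n) = (1-rho)*rho^n = (1-9/37)*(9/37)^1 = 0.1841

0.1841


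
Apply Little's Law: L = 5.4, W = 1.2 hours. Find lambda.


lambda = L / W = 5.4 / 1.2 = 4.5 per hour

4.5 per hour


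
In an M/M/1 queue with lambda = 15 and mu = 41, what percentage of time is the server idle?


Idle fraction = (1 - rho) * 100 = (1 - 15/41) * 100 = 63.4%

63.4%


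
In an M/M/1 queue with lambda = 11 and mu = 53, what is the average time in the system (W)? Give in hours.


W = 1/(mu - lambda) = 1/(53 - 11) = 0.0238 hours

0.0238 hours


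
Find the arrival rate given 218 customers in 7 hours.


lambda = total arrivals / time = 218 / 7 = 31.14 per hour

31.14 per hour


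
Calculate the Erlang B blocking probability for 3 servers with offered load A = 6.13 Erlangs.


B(N,A) = (A^N/N!) / sum(A^k/k!, k=0..N) with N=3, A=6.13 = 0.597

0.597


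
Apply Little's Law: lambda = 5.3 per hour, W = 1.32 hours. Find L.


L = lambda * W = 5.3 * 1.32 = 7.0

7.0


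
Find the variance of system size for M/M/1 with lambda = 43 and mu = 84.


rho = 43/84; Var(N) = rho/(1-rho)^2 = 2.15

2.15


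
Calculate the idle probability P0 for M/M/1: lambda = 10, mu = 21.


P0 = 1 - rho = 1 - 10/21 = 0.5238

0.5238


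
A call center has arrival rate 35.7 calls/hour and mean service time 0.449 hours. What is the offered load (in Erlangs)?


Offered load a = lambda * E[S] = 35.7 * 0.449 = 16.03 Erlangs

16.03 Erlangs


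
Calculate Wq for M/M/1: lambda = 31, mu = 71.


rho = 31/71; Wq = rho/(mu - lambda) = 0.0109 hours

0.0109 hours


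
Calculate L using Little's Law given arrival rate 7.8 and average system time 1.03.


L = lambda * W = 7.8 * 1.03 = 8.03

8.03


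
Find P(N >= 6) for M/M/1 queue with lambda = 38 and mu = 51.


P(N >= 6) = rho^6 = (38/51)^6 = 0.1711

0.1711


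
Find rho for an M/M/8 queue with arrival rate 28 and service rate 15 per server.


rho = lambda/(c*mu) = 28/(8*15) = 0.2333

0.2333


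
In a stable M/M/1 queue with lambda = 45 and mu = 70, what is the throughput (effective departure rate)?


For a stable queue (lambda < mu), throughput = lambda = 45 per hour

45 per hour


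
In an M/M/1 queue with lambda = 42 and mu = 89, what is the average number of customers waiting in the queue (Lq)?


rho = 42/89; Lq = rho^2/(1-rho) = 0.42

0.42


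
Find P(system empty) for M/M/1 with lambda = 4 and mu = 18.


P0 = 1 - rho = 1 - 4/18 = 0.7778

0.7778


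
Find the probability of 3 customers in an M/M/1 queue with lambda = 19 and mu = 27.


rho = 19/27; P(n) = (1-rho)*rho^n = (1-19/27)*(19/27)^3 = 0.1033

0.1033


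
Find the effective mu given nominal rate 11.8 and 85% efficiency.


Effective rate = mu * efficiency = 11.8 * 0.85 = 10.03 per hour

10.03 per hour


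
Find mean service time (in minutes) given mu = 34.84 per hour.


Mean service time = 60/mu = 60/34.84 = 1.72 minutes

1.72 minutes


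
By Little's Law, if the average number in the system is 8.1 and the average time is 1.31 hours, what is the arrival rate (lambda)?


lambda = L / W = 8.1 / 1.31 = 6.18 per hour

6.18 per hour


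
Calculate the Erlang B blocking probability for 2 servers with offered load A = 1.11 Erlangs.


B(N,A) = (A^N/N!) / sum(A^k/k!, k=0..N) with N=2, A=1.11 = 0.226

0.226


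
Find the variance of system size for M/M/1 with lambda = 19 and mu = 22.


rho = 19/22; Var(N) = rho/(1-rho)^2 = 46.44

46.44


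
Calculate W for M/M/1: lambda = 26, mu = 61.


W = 1/(mu - lambda) = 1/(61 - 26) = 0.0286 hours

0.0286 hours


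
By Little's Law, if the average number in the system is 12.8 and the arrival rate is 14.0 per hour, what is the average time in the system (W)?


W = L / lambda = 12.8 / 14.0 = 0.9143 hours

0.9143 hours


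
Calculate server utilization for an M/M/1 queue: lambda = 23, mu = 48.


rho = lambda/mu = 23/48 = 0.4792

0.4792


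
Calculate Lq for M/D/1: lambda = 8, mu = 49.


M/D/1: Lq = rho^2 / (2*(1-rho)) where rho = 8/49; Lq = 0.02

0.02


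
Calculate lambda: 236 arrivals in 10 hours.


lambda = total arrivals / time = 236 / 10 = 23.6 per hour

23.6 per hour


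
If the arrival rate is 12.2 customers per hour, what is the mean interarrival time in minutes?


Mean interarrival time = 60/lambda = 60/12.2 = 4.92 minutes

4.92 minutes


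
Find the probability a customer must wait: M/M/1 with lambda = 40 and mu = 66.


P(wait) = rho = lambda/mu = 40/66 = 0.6061

0.6061


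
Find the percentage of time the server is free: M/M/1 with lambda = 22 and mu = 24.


Idle fraction = (1 - rho) * 100 = (1 - 22/24) * 100 = 8.3%

8.3%


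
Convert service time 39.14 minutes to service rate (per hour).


mu = 60 / avg_service_time = 60 / 39.14 = 1.53 per hour

1.53 per hour


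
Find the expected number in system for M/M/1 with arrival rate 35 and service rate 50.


rho = 35/50; L = rho/(1-rho) = 2.33

2.33


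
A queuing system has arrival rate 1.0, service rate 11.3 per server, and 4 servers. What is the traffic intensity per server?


rho = lambda / (c * mu) = 1.0 / (4 * 11.3) = 0.0221

0.0221


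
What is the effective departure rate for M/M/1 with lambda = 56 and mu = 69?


For a stable queue (lambda < mu), throughput = lambda = 56 per hour

56 per hour


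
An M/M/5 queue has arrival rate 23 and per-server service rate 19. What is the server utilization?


rho = lambda/(c*mu) = 23/(5*19) = 0.2421

0.2421


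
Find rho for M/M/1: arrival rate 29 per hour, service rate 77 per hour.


rho = lambda/mu = 29/77 = 0.3766

0.3766


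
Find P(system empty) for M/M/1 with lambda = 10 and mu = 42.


P0 = 1 - rho = 1 - 10/42 = 0.7619

0.7619


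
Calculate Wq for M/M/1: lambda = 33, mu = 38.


rho = 33/38; Wq = rho/(mu - lambda) = 0.1737 hours

0.1737 hours


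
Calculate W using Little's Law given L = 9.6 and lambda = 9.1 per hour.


W = L / lambda = 9.6 / 9.1 = 1.0549 hours

1.0549 hours


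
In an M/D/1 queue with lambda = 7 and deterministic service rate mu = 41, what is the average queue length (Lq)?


M/D/1: Lq = rho^2 / (2*(1-rho)) where rho = 7/41; Lq = 0.02

0.02


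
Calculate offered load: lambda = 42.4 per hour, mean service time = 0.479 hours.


Offered load a = lambda * E[S] = 42.4 * 0.479 = 20.31 Erlangs

20.31 Erlangs


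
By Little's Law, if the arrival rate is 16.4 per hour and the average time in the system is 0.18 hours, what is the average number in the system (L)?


L = lambda * W = 16.4 * 0.18 = 2.95

2.95


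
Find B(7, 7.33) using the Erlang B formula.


B(N,A) = (A^N/N!) / sum(A^k/k!, k=0..N) with N=7, A=7.33 = 0.269

0.269


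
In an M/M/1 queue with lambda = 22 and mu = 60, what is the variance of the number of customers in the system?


rho = 22/60; Var(N) = rho/(1-rho)^2 = 0.91

0.91


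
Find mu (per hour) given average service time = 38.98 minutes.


mu = 60 / avg_service_time = 60 / 38.98 = 1.54 per hour

1.54 per hour


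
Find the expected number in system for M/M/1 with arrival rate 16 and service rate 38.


rho = 16/38; L = rho/(1-rho) = 0.73

0.73


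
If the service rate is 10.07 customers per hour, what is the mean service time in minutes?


Mean service time = 60/mu = 60/10.07 = 5.96 minutes

5.96 minutes


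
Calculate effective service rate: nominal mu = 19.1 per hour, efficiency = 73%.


Effective rate = mu * efficiency = 19.1 * 0.73 = 13.94 per hour

13.94 per hour


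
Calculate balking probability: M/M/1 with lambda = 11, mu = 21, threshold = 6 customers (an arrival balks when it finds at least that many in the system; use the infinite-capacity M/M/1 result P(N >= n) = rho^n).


P(N >= 6) = rho^6 = (11/21)^6 = 0.0207

0.0207


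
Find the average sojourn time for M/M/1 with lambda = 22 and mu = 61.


W = 1/(mu - lambda) = 1/(61 - 22) = 0.0256 hours

0.0256 hours


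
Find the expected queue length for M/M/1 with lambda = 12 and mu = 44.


rho = 12/44; Lq = rho^2/(1-rho) = 0.1

0.1


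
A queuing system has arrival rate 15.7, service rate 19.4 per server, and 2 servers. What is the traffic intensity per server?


rho = lambda / (c * mu) = 15.7 / (2 * 19.4) = 0.4046

0.4046


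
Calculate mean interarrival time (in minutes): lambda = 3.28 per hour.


Mean interarrival time = 60/lambda = 60/3.28 = 18.29 minutes

18.29 minutes


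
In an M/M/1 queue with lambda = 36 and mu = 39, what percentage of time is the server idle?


Idle fraction = (1 - rho) * 100 = (1 - 36/39) * 100 = 7.7%

7.7%


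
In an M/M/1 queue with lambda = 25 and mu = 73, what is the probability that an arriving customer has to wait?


P(wait) = rho = lambda/mu = 25/73 = 0.3425

0.3425


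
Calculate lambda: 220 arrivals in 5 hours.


lambda = total arrivals / time = 220 / 5 = 44.0 per hour

44.0 per hour


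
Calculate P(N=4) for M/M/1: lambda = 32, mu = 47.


rho = 32/47; P(n) = (1-rho)*rho^n = (1-32/47)*(32/47)^4 = 0.0686

0.0686


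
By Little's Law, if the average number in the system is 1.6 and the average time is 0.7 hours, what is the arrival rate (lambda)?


lambda = L / W = 1.6 / 0.7 = 2.29 per hour

2.29 per hour


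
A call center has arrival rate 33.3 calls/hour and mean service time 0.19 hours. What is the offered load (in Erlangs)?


Offered load a = lambda * E[S] = 33.3 * 0.19 = 6.33 Erlangs

6.33 Erlangs


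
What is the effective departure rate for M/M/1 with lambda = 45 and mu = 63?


For a stable queue (lambda < mu), throughput = lambda = 45 per hour

45 per hour


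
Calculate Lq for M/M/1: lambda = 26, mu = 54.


rho = 26/54; Lq = rho^2/(1-rho) = 0.45

0.45


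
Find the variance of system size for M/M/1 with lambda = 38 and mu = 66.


rho = 38/66; Var(N) = rho/(1-rho)^2 = 3.2

3.2


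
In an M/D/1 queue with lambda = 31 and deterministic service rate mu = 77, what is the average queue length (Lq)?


M/D/1: Lq = rho^2 / (2*(1-rho)) where rho = 31/77; Lq = 0.14

0.14


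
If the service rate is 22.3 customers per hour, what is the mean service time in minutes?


Mean service time = 60/mu = 60/22.3 = 2.69 minutes

2.69 minutes


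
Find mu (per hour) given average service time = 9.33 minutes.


mu = 60 / avg_service_time = 60 / 9.33 = 6.43 per hour

6.43 per hour


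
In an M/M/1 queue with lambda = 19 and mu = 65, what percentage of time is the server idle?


Idle fraction = (1 - rho) * 100 = (1 - 19/65) * 100 = 70.8%

70.8%


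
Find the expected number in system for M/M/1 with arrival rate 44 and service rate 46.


rho = 44/46; L = rho/(1-rho) = 22.0

22.0


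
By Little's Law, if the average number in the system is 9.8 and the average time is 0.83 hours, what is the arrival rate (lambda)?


lambda = L / W = 9.8 / 0.83 = 11.81 per hour

11.81 per hour


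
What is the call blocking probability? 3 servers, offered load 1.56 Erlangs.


B(N,A) = (A^N/N!) / sum(A^k/k!, k=0..N) with N=3, A=1.56 = 0.1435

0.1435


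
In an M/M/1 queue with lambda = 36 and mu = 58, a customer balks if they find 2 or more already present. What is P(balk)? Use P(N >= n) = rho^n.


P(N >= 2) = rho^2 = (36/58)^2 = 0.3853

0.3853


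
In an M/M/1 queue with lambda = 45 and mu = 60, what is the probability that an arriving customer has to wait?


P(wait) = rho = lambda/mu = 45/60 = 0.75

0.75


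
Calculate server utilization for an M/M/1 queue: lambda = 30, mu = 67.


rho = lambda/mu = 30/67 = 0.4478

0.4478


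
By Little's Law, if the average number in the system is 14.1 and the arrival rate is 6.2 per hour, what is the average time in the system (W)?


W = L / lambda = 14.1 / 6.2 = 2.2742 hours

2.2742 hours
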